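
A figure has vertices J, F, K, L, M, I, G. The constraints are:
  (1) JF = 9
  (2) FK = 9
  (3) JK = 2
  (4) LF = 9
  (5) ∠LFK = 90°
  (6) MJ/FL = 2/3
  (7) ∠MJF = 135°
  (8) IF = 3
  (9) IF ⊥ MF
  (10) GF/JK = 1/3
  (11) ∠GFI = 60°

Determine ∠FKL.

Step 1: By the law of cosines on triangle KFL: KL² = 9² + 9² − 2·9·9·cos(90°) = 162, so KL = 9·√2.
Step 2: By the inverse law of cosines on triangle FKL: cos(∠FKL) = (9² + (9·√2)² − 9²) / (2·9·9·√2) = 162/229.1 = 0.7071, so ∠FKL = 45°.

Therefore, the measure of angle ∠FKL = 45°.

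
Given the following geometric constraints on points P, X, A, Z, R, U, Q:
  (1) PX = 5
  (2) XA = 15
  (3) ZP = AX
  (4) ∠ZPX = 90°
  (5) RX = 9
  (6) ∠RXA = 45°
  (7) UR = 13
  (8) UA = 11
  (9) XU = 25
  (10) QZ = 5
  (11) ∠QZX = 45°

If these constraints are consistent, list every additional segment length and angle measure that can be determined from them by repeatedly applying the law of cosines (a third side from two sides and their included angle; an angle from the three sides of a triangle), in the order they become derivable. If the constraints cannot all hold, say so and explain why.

These constraints are not satisfiable: by the triangle inequality in triangle RXU, (5) RX = 9 and (7) UR = 13 force XU ≤ 9 + 13 = 22, but (9) says XU = 25. No planar figure meets all of them, so nothing further can be derived.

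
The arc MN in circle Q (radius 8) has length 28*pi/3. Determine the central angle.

The full circumference is 2πr = 16*pi.
The arc is 28*pi/3 / 16*pi = 7/12 of the full circle.
So the central angle = 7/12 × 360° = 210°.

210°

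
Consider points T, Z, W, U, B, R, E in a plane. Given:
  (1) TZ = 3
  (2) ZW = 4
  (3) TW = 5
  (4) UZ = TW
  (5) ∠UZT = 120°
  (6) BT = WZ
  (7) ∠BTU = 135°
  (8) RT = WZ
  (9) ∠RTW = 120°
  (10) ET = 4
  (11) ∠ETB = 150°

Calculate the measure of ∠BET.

From the given relations: BT = WZ = 4.
Step 1: By the law of cosines on triangle ETB: EB² = 4² + 4² − 2·4·4·cos(150°) = 59.71, so EB ≈ 7.73.
Step 2: By the inverse law of cosines on triangle BET: cos(∠BET) = (7.73² + 4² − 4²) / (2·7.73·4) = 59.71/61.82 = 0.9659, so ∠BET = 15°.

Therefore, the measure of angle ∠BET = 15°.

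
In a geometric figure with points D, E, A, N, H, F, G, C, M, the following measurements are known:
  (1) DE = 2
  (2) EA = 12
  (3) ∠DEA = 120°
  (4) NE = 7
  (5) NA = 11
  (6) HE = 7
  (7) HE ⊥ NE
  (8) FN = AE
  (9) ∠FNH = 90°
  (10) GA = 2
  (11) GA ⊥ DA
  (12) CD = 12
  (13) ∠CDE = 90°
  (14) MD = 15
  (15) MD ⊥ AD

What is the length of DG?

Step 1: By the law of cosines on triangle DEA: DA² = 2² + 12² − 2·2·12·cos(120°) = 172, so DA = 2·√43.
Step 2: By the law of cosines on triangle DAG: DG² = (2·√43)² + 2² − 2·2·√43·2·cos(90°) = 176, so DG = 4·√11.

Therefore, the length of DG = 4·√11.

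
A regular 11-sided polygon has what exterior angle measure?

Each exterior angle of a regular n-gon is 360 / n.
For n = 11: 360 / 11 = 360/11 degrees.

360/11 degrees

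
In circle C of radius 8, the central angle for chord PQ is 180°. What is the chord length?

Chord = 2(8) sin(90°) = 16

16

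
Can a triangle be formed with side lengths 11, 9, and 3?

For three segments to close into a triangle, no single side can be as long as the other two combined.
The longest side is 11, and 3 + 9 = 12 > 11.
A triangle can be formed.

Yes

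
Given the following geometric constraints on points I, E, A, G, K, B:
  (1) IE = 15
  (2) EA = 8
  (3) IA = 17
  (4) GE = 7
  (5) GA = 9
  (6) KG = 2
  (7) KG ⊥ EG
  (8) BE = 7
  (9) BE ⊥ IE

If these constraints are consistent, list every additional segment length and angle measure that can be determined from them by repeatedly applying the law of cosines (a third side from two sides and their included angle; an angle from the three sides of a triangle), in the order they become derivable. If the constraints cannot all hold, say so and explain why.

The constraints are consistent. Derivable facts, in order:
After 1 step:
- EK = √53
- IB ≈ 16.55
- ∠AEG = 73.4°
- ∠AEI = 90°
- ∠AGE = 58.41°
- ∠AIE = 28.07°
- ∠EAG = 48.19°
- ∠EAI = 61.93°
After 2 steps:
- ∠BIE = 25.02°
- ∠EBI = 64.98°
- ∠EKG = 74.05°
- ∠GEK = 15.95°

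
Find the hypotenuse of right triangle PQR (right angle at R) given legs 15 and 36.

In a right triangle, the square of the hypotenuse equals the sum of the squares of the two legs.
The legs are 15 and 36, so the hypotenuse = sqrt(225 + 1296) = sqrt(1521) = 39.

39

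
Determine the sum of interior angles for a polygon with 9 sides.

The sum of interior angles of an n-sided polygon is (n - 2) * 180.
For n = 9: (9 - 2) * 180 = 7 * 180 = 1260 degrees.

1260 degrees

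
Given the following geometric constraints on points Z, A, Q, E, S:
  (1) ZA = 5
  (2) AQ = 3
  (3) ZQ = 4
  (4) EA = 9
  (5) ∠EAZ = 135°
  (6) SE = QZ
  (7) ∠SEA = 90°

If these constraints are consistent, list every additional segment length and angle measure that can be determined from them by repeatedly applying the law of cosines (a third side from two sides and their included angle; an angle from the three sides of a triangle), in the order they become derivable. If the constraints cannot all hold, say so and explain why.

The constraints are consistent. Derivable facts, in order:
After 1 step:
- AS = √97
- ZE ≈ 13.02
- ∠AQZ = 90°
- ∠AZQ = 36.87°
- ∠QAZ = 53.13°
After 2 steps:
- ∠AEZ = 15.75°
- ∠ASE = 66.04°
- ∠AZE = 29.25°
- ∠EAS = 23.96°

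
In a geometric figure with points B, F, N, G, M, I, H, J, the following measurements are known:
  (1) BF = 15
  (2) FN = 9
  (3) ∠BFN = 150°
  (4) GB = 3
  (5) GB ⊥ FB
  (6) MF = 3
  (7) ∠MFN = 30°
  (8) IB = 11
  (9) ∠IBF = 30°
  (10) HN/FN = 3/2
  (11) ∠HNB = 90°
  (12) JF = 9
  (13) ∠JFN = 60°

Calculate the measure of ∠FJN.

Step 1: By the law of cosines on triangle JFN: JN² = 9² + 9² − 2·9·9·cos(60°) = 81, so JN = 9.
Step 2: By the inverse law of cosines on triangle FJN: cos(∠FJN) = (9² + 9² − 9²) / (2·9·9) = 81/162 = 0.5, so ∠FJN = 60°.

Therefore, the measure of angle ∠FJN = 60°.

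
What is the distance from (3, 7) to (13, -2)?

d = sqrt((10)^2 + (-9)^2) = sqrt(181)

sqrt(181)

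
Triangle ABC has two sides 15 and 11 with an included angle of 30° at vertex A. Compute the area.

Area = (1/2)(15)(11) sin(30°) = (1/2)(15)(11)(1/2) = 165/4

165/4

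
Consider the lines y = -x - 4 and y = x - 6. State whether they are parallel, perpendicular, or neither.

Slope of line 1: m1 = -1
Slope of line 2: m2 = 1
Two lines are perpendicular when the product of their slopes is -1 (negative reciprocals).
m1 * m2 = (-1) * (1) = -1, confirming perpendicularity.

Perpendicular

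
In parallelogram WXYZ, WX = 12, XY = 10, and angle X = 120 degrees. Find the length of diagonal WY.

Using the law of cosines:
d^2 = 12^2 + 10^2 - 2(12)(10)cos(120 degrees)
d^2 = 144 + 100 - 240*-1/2
d^2 = 364
d = 2*sqrt(91)

2*sqrt(91)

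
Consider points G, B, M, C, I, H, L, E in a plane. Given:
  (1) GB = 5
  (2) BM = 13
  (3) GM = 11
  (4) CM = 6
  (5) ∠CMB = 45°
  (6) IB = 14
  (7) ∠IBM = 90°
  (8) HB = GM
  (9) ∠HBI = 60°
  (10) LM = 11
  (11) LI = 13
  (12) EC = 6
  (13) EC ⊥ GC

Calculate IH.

From the given relations: HB = GM = 11.
Step 1: By the law of cosines on triangle IBH: IH² = 14² + 11² − 2·14·11·cos(60°) = 163, so IH = √163.

Therefore, the length of IH = √163.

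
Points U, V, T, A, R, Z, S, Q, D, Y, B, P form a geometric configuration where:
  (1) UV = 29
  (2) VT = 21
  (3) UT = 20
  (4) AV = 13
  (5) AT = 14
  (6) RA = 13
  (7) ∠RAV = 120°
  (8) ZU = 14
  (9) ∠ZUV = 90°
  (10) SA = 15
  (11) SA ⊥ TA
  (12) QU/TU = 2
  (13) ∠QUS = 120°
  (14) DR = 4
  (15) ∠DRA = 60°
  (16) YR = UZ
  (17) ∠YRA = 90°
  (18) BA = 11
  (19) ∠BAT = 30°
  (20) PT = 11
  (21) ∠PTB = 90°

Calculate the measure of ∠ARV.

Step 1: By the law of cosines on triangle RAV: RV² = 13² + 13² − 2·13·13·cos(120°) = 507, so RV = 13·√3.
Step 2: By the inverse law of cosines on triangle ARV: cos(∠ARV) = (13² + (13·√3)² − 13²) / (2·13·13·√3) = 507/585.43 = 0.866, so ∠ARV = 30°.

Therefore, the measure of angle ∠ARV = 30°.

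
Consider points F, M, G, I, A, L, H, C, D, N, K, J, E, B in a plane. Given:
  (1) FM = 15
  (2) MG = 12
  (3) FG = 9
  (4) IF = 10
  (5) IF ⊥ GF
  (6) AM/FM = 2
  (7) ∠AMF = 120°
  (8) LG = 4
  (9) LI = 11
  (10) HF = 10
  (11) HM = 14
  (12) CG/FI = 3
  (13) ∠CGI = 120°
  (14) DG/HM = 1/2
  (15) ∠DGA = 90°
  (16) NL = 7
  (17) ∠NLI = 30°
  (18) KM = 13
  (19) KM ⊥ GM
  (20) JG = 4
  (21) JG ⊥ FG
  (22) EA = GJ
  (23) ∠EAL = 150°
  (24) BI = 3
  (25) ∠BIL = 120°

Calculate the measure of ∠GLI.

Step 1: By the law of cosines on triangle GFI: GI² = 9² + 10² − 2·9·10·cos(90°) = 181, so GI = √181.
Step 2: By the inverse law of cosines on triangle GLI: cos(∠GLI) = (4² + 11² − √181²) / (2·4·11) = -44/88 = -0.5, so ∠GLI = 120°.

Therefore, the measure of angle ∠GLI = 120°.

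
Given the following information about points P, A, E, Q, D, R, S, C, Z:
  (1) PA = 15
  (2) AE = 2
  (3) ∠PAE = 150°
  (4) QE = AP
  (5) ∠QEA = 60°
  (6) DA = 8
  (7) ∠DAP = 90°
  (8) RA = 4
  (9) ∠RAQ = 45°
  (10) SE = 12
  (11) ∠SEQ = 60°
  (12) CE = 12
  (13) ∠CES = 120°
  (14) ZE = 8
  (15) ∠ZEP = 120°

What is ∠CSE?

Step 1: By the law of cosines on triangle SEC: SC² = 12² + 12² − 2·12·12·cos(120°) = 432, so SC = 12·√3.
Step 2: By the inverse law of cosines on triangle CSE: cos(∠CSE) = ((12·√3)² + 12² − 12²) / (2·12·√3·12) = 432/498.83 = 0.866, so ∠CSE = 30°.

Therefore, the measure of angle ∠CSE = 30°.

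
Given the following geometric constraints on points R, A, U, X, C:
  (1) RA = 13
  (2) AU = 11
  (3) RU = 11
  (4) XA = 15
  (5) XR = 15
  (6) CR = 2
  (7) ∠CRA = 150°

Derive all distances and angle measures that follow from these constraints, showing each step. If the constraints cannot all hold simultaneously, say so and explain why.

The constraints are consistent.

Step 1: From AR = 13, RC = 2, and ∠ARC = 150°, by the law of cosines:
  AC² = AR² + RC² - 2·AR·RC·cos(150°) = 169 + 4 + 45.03 = 218
  AC ≈ 14.77

Step 2: From RA = 13, RU = 11, AU = 11, by the inverse law of cosines:
  cos(∠ARU) = (RA² + RU² - AU²) / (2·RA·RU)
  ∠ARU = 53.78°

Step 3: From RA = 13, RX = 15, AX = 15, by the inverse law of cosines:
  cos(∠ARX) = (RA² + RX² - AX²) / (2·RA·RX)
  ∠ARX = 64.32°

Step 4: From AR = 13, AU = 11, RU = 11, by the inverse law of cosines:
  cos(∠RAU) = (AR² + AU² - RU²) / (2·AR·AU)
  ∠RAU = 53.78°

Step 5: From AR = 13, AX = 15, RX = 15, by the inverse law of cosines:
  cos(∠RAX) = (AR² + AX² - RX²) / (2·AR·AX)
  ∠RAX = 64.32°

Step 6: From UA = 11, UR = 11, AR = 13, by the inverse law of cosines:
  cos(∠AUR) = (UA² + UR² - AR²) / (2·UA·UR)
  ∠AUR = 72.44°

Step 7: From XA = 15, XR = 15, AR = 13, by the inverse law of cosines:
  cos(∠AXR) = (XA² + XR² - AR²) / (2·XA·XR)
  ∠AXR = 51.36°

Step 8: From AC = 14.77, AR = 13, CR = 2, by the inverse law of cosines:
  cos(∠CAR) = (AC² + AR² - CR²) / (2·AC·AR)
  ∠CAR = 3.88°

Step 9: From CA = 14.77, CR = 2, AR = 13, by the inverse law of cosines:
  cos(∠ACR) = (CA² + CR² - AR²) / (2·CA·CR)
  ∠ACR = 26.12°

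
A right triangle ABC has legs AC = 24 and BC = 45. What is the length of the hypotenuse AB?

By the Pythagorean theorem: AB^2 = AC^2 + BC^2
AB^2 = 24^2 + 45^2 = 576 + 2025 = 2601
AB = sqrt(2601) = 51

51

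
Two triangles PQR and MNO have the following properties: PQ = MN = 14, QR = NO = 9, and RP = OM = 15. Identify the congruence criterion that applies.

The given information matches SSS: All three pairs of corresponding sides are equal (Side-Side-Side).

SSS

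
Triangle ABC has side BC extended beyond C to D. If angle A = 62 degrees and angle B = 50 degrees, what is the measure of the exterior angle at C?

The interior angle at C is 180 - 62 - 50 = 68 degrees.
The exterior angle and interior angle at C are supplementary:
Exterior angle = 180 - 68 = 112 degrees.

112 degrees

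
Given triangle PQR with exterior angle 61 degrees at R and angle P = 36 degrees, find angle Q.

The exterior angle theorem states that an exterior angle equals the sum of the two non-adjacent interior angles.
So 61 = 36 + angle Q, which gives angle Q = 61 - 36 = 25 degrees.

25 degrees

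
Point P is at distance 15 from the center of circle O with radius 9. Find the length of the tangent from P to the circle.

Let T be the point of tangency. Then OT ⊥ PT (radius ⊥ tangent).
In right triangle OTP: OP² = OT² + PT²
15² = 9² + PT²
PT² = 144, PT = 12

12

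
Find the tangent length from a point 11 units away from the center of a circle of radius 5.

The tangent, radius, and line from the external point to the center form a right triangle.
The right angle is where the tangent meets the radius.
By the Pythagorean theorem: tangent² + 5² = 11²
tangent² = 121 - 25 = 96
tangent = 4*sqrt(6)

4*sqrt(6)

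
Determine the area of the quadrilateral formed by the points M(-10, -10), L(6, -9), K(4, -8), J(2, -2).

Shoelace: sum of cross terms = 106, Area = (1/2)|106| = 53

53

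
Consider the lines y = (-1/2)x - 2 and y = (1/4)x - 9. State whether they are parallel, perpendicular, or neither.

Slope of line 1: m1 = -1/2
Slope of line 2: m2 = 1/4
m1 != m2 and m1*m2 = -1/8 != -1. Neither.

Neither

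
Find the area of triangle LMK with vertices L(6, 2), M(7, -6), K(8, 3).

The Shoelace formula computes the area from vertex coordinates by summing cross products.
For vertices (6,2), (7,-6), (8,3):
Signed sum = 6*-6 - 7*2 + 7*3 - 8*-6 + 8*2 - 6*3
= -50 + 69 + -2 = 17
Area = (1/2)|17| = 17/2.

17/2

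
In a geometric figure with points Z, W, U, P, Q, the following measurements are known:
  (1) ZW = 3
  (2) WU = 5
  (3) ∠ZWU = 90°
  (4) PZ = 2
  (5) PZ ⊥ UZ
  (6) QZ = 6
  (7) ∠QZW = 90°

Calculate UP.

Step 1: By the law of cosines on triangle ZWU: ZU² = 3² + 5² − 2·3·5·cos(90°) = 34, so ZU = √34.
Step 2: By the law of cosines on triangle UZP: UP² = √34² + 2² − 2·√34·2·cos(90°) = 38, so UP = √38.

Therefore, the length of UP = √38.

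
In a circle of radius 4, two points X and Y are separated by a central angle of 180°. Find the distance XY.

Drop a perpendicular from the center to the chord, bisecting both the chord and the central angle.
Each half-chord = r sin(θ/2) = 4 sin(90°).
The full chord = 2 × 4 × sin(90°) = 8.

8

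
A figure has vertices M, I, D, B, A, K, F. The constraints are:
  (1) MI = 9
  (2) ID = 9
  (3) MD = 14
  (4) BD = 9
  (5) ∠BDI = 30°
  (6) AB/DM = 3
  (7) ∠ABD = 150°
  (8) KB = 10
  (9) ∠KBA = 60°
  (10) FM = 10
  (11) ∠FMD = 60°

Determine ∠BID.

Step 1: By the law of cosines on triangle IDB: IB² = 9² + 9² − 2·9·9·cos(30°) = 21.7, so IB ≈ 4.66.
Step 2: By the inverse law of cosines on triangle BID: cos(∠BID) = (4.66² + 9² − 9²) / (2·4.66·9) = 21.7/83.86 = 0.2588, so ∠BID = 75°.

Therefore, the measure of angle ∠BID = 75°.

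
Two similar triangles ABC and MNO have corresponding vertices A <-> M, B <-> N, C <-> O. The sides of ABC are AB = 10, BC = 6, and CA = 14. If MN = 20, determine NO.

k = 20/10 = 2. NO = 2 * 6 = 12.

12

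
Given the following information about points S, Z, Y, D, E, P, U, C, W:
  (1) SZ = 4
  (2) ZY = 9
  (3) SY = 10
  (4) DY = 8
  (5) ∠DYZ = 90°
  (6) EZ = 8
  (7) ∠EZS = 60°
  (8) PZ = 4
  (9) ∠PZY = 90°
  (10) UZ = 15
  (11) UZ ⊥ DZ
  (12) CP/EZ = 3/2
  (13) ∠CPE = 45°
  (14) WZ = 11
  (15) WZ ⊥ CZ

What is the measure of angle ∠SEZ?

Step 1: By the law of cosines on triangle EZS: ES² = 8² + 4² − 2·8·4·cos(60°) = 48, so ES = 4·√3.
Step 2: By the inverse law of cosines on triangle SEZ: cos(∠SEZ) = ((4·√3)² + 8² − 4²) / (2·4·√3·8) = 96/110.85 = 0.866, so ∠SEZ = 30°.

Therefore, the measure of angle ∠SEZ = 30°.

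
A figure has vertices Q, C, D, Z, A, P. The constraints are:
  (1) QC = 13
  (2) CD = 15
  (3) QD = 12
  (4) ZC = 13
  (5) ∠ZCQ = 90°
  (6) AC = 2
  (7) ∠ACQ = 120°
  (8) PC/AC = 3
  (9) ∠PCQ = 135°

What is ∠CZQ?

Step 1: By the law of cosines on triangle ZCQ: ZQ² = 13² + 13² − 2·13·13·cos(90°) = 338, so ZQ = 13·√2.
Step 2: By the inverse law of cosines on triangle CZQ: cos(∠CZQ) = (13² + (13·√2)² − 13²) / (2·13·13·√2) = 338/478 = 0.7071, so ∠CZQ = 45°.

Therefore, the measure of angle ∠CZQ = 45°.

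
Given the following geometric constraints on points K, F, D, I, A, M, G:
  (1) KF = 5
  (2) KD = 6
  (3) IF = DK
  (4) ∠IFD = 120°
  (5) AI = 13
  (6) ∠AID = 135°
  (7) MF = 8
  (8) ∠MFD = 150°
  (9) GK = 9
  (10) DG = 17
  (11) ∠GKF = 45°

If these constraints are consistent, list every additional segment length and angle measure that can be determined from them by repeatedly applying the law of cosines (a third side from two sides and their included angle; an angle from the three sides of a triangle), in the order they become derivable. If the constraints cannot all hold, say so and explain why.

These constraints are not satisfiable: by the triangle inequality in triangle KDG, (2) KD = 6 and (9) GK = 9 force DG ≤ 6 + 9 = 15, but (10) says DG = 17. No planar figure meets all of them, so nothing further can be derived.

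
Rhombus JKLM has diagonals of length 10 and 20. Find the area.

Area of a rhombus = (d1 * d2) / 2
Area = (10 * 20) / 2
Area = 200 / 2
Area = 100

100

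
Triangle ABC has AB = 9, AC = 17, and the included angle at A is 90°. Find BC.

The included angle is 90°, so the triangle is right-angled at A. The opposite side BC is the hypotenuse.
By the Pythagorean theorem: BC = sqrt(9^2 + 17^2) = sqrt(370) = sqrt(370).

sqrt(370)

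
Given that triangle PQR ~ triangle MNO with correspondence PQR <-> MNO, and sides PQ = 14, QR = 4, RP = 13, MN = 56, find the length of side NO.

Similar triangles have proportional sides. Setting up the proportion:
MN / PQ = NO / QR
56 / 14 = NO / 4
NO = 4 * 56 / 14 = 16.

16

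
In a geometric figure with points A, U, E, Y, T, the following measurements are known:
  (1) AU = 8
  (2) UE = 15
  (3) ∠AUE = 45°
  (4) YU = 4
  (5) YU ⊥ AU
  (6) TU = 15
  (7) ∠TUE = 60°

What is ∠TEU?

Step 1: By the law of cosines on triangle EUT: ET² = 15² + 15² − 2·15·15·cos(60°) = 225, so ET = 15.
Step 2: By the inverse law of cosines on triangle TEU: cos(∠TEU) = (15² + 15² − 15²) / (2·15·15) = 225/450 = 0.5, so ∠TEU = 60°.

Therefore, the measure of angle ∠TEU = 60°.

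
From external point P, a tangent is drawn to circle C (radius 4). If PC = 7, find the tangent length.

Let T be the point of tangency. Then CT ⊥ PT (radius ⊥ tangent).
In right triangle CTP: CP² = CT² + PT²
7² = 4² + PT²
PT² = 33, PT = sqrt(33)

sqrt(33)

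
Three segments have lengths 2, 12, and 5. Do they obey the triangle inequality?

No.
The triangle inequality is violated: 2 + 5 = 7 ≤ 12.
These lengths cannot form a triangle.

No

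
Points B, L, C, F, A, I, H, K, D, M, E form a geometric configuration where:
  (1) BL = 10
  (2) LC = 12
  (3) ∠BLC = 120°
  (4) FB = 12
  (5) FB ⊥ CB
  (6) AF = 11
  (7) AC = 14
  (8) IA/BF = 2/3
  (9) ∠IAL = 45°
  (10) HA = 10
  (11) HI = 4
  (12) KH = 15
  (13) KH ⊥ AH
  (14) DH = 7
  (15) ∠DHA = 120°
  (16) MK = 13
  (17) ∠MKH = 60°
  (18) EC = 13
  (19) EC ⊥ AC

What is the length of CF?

Step 1: By the law of cosines on triangle BLC: BC² = 10² + 12² − 2·10·12·cos(120°) = 364, so BC = 2·√91.
Step 2: By the law of cosines on triangle CBF: CF² = (2·√91)² + 12² − 2·2·√91·12·cos(90°) = 508, so CF = 2·√127.

Therefore, the length of CF = 2·√127.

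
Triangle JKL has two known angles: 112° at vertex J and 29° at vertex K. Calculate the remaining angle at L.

Let angle L = x. Then 112 + 29 + x = 180.
x = 180 - 141 = 39 degrees.

39 degrees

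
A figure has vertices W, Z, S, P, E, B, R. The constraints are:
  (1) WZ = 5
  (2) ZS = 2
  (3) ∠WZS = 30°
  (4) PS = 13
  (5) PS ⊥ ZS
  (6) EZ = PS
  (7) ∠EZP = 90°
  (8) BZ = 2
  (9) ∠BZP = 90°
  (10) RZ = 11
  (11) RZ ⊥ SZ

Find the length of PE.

From the given relations: EZ = PS = 13.
Step 1: By the law of cosines on triangle ZSP: ZP² = 2² + 13² − 2·2·13·cos(90°) = 173, so ZP = √173.
Step 2: By the law of cosines on triangle PZE: PE² = √173² + 13² − 2·√173·13·cos(90°) = 342, so PE = 3·√38.

Therefore, the length of PE = 3·√38.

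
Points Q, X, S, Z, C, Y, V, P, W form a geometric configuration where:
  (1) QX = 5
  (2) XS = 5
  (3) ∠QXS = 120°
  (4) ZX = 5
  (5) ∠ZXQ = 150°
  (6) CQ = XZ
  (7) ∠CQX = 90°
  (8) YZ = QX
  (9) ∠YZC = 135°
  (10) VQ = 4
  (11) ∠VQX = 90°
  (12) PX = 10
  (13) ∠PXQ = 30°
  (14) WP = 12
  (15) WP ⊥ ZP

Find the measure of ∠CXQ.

From the given relations: CQ = XZ = 5.
Step 1: By the law of cosines on triangle XQC: XC² = 5² + 5² − 2·5·5·cos(90°) = 50, so XC = 5·√2.
Step 2: By the inverse law of cosines on triangle CXQ: cos(∠CXQ) = ((5·√2)² + 5² − 5²) / (2·5·√2·5) = 50/70.71 = 0.7071, so ∠CXQ = 45°.

Therefore, the measure of angle ∠CXQ = 45°.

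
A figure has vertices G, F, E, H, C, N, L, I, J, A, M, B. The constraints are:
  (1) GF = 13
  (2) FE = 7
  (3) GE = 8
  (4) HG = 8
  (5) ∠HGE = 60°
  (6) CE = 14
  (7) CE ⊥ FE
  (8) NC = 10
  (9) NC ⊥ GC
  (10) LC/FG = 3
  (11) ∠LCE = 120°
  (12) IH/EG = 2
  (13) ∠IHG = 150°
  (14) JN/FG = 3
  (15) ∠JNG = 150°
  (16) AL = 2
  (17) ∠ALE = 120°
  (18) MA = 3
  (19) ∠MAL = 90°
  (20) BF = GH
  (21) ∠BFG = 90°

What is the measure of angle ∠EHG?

Step 1: By the law of cosines on triangle HGE: HE² = 8² + 8² − 2·8·8·cos(60°) = 64, so HE = 8.
Step 2: By the inverse law of cosines on triangle EHG: cos(∠EHG) = (8² + 8² − 8²) / (2·8·8) = 64/128 = 0.5, so ∠EHG = 60°.

Therefore, the measure of angle ∠EHG = 60°.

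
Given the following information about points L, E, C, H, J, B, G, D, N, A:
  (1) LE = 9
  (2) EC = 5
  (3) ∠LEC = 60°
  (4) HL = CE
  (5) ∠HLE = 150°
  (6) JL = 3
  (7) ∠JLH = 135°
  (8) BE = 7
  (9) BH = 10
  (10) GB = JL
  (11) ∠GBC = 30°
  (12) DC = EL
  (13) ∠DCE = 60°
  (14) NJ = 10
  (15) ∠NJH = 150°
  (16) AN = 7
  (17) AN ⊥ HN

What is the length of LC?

Step 1: By the law of cosines on triangle LEC: LC² = 9² + 5² − 2·9·5·cos(60°) = 61, so LC = √61.

Therefore, the length of LC = √61.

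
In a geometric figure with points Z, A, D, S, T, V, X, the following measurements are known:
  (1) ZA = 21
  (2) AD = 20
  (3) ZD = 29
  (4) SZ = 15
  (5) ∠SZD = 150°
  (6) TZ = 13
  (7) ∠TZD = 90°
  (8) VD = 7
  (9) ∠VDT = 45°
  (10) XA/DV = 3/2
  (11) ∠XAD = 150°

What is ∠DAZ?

Step 1: By the inverse law of cosines on triangle DAZ: cos(∠DAZ) = (20² + 21² − 29²) / (2·20·21) = 0/840 = 0, so ∠DAZ = 90°.

Therefore, the measure of angle ∠DAZ = 90°.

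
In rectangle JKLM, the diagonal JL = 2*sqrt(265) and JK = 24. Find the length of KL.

The diagonal of a rectangle forms a right triangle with the two sides.
Rearranging the Pythagorean theorem: missing side = sqrt(d^2 - known^2).
= sqrt(1060 - 576) = sqrt(484) = 22.

22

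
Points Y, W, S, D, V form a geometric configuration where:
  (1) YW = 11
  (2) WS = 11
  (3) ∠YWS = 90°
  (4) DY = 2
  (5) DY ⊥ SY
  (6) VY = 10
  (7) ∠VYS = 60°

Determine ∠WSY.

Step 1: By the law of cosines on triangle SWY: SY² = 11² + 11² − 2·11·11·cos(90°) = 242, so SY = 11·√2.
Step 2: By the inverse law of cosines on triangle WSY: cos(∠WSY) = (11² + (11·√2)² − 11²) / (2·11·11·√2) = 242/342.24 = 0.7071, so ∠WSY = 45°.

Therefore, the measure of angle ∠WSY = 45°.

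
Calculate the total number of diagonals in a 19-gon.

Each of the 19 vertices connects to 16 non-adjacent vertices via diagonals.
Total connections = 19 × 16 = 304, but each diagonal is counted twice.
Number of diagonals = 304 / 2 = 152.

152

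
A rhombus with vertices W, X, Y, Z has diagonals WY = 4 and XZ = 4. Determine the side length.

Half-diagonals are 2 and 2. side = sqrt(2^2 + 2^2) = sqrt(8) = 2*sqrt(2)

2*sqrt(2)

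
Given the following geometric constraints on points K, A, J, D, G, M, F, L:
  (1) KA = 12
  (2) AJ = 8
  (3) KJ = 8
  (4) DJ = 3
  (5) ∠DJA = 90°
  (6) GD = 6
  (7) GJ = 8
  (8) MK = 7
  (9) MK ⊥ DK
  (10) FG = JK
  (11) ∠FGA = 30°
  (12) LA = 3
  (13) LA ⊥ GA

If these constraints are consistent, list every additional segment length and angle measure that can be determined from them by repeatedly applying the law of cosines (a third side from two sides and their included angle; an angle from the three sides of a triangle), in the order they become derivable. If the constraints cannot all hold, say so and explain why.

The constraints are consistent. Derivable facts, in order:
After 1 step:
- AD = √73
- ∠AJK = 97.18°
- ∠AKJ = 41.41°
- ∠DGJ = 18.57°
- ∠DJG = 39.57°
- ∠GDJ = 121.86°
- ∠JAK = 41.41°
After 2 steps:
- ∠ADJ = 69.44°
- ∠DAJ = 20.56°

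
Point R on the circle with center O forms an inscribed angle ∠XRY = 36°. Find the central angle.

By the inscribed angle theorem, the central angle is twice the inscribed angle.
Central angle = 2 × 36° = 72°

72°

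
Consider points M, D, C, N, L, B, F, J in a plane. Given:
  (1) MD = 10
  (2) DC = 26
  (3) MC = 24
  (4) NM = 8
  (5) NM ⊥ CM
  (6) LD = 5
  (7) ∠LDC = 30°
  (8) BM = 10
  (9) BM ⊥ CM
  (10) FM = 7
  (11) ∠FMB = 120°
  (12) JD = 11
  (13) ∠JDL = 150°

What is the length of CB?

Step 1: By the law of cosines on triangle CMB: CB² = 24² + 10² − 2·24·10·cos(90°) = 676, so CB = 26.

Therefore, the length of CB = 26.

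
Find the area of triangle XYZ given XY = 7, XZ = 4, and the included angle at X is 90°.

When two sides and the included angle are known, the area formula is (1/2)ab sin(C).
The height from one side to the opposite vertex is 4 sin(90°) = 4.
Area = (1/2) * 7 * 4 = 14.

14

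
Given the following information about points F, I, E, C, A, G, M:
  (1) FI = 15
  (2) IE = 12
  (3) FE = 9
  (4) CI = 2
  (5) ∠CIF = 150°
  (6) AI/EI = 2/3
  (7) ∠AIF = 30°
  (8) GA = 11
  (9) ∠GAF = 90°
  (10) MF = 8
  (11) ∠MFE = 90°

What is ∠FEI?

Step 1: By the inverse law of cosines on triangle FEI: cos(∠FEI) = (9² + 12² − 15²) / (2·9·12) = 0/216 = 0, so ∠FEI = 90°.

Therefore, the measure of angle ∠FEI = 90°.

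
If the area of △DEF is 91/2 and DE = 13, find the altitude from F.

Rearranging the area formula Area = (1/2) * base * height:
height = 2 * Area / base = 2 * 91/2 / 13 = 7.

7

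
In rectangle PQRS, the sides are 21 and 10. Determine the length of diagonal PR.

A rectangle's diagonal splits it into two right triangles, with the diagonal as the hypotenuse.
By the Pythagorean theorem, d^2 = 21^2 + 10^2 = 541.
Therefore d = sqrt(541).

sqrt(541)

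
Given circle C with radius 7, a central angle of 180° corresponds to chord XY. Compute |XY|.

Drop a perpendicular from the center to the chord, bisecting both the chord and the central angle.
Each half-chord = r sin(θ/2) = 7 sin(90°).
The full chord = 2 × 7 × sin(90°) = 14.

14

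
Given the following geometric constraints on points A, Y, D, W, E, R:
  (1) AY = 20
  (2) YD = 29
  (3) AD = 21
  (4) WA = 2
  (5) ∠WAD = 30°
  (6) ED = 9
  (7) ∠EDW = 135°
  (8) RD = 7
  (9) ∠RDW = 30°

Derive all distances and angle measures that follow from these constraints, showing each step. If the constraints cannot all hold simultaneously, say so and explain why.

The constraints are consistent.

Step 1: From DA = 21, AW = 2, and ∠DAW = 30°, by the law of cosines:
  DW² = DA² + AW² - 2·DA·AW·cos(30°) = 441 + 4 - 72.75 = 372.3
  DW ≈ 19.29

Step 2: From AD = 21, AY = 20, DY = 29, by the inverse law of cosines:
  cos(∠DAY) = (AD² + AY² - DY²) / (2·AD·AY)
  ∠DAY = 90°

Step 3: From YA = 20, YD = 29, AD = 21, by the inverse law of cosines:
  cos(∠AYD) = (YA² + YD² - AD²) / (2·YA·YD)
  ∠AYD = 46.4°

Step 4: From DA = 21, DY = 29, AY = 20, by the inverse law of cosines:
  cos(∠ADY) = (DA² + DY² - AY²) / (2·DA·DY)
  ∠ADY = 43.6°

Step 5: From WD = 19.29, DE = 9, and ∠WDE = 135°, by the law of cosines:
  WE² = WD² + DE² - 2·WD·DE·cos(135°) = 372.3 + 81 + 245.6 = 698.8
  WE ≈ 26.44

Step 6: From WD = 19.29, DR = 7, and ∠WDR = 30°, by the law of cosines:
  WR² = WD² + DR² - 2·WD·DR·cos(30°) = 372.3 + 49 - 233.9 = 187.3
  WR ≈ 13.69

Step 7: From DA = 21, DW = 19.29, AW = 2, by the inverse law of cosines:
  cos(∠ADW) = (DA² + DW² - AW²) / (2·DA·DW)
  ∠ADW = 2.97°

Step 8: From WA = 2, WD = 19.29, AD = 21, by the inverse law of cosines:
  cos(∠AWD) = (WA² + WD² - AD²) / (2·WA·WD)
  ∠AWD = 147.03°

Step 9: From WD = 19.29, WE = 26.44, DE = 9, by the inverse law of cosines:
  cos(∠DWE) = (WD² + WE² - DE²) / (2·WD·WE)
  ∠DWE = 13.93°

Step 10: From WD = 19.29, WR = 13.69, DR = 7, by the inverse law of cosines:
  cos(∠DWR) = (WD² + WR² - DR²) / (2·WD·WR)
  ∠DWR = 14.82°

Step 11: From ED = 9, EW = 26.44, DW = 19.29, by the inverse law of cosines:
  cos(∠DEW) = (ED² + EW² - DW²) / (2·ED·EW)
  ∠DEW = 31.07°

Step 12: From RD = 7, RW = 13.69, DW = 19.29, by the inverse law of cosines:
  cos(∠DRW) = (RD² + RW² - DW²) / (2·RD·RW)
  ∠DRW = 135.18°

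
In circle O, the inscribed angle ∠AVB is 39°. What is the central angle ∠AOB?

The inscribed angle theorem states that a central angle is always twice any inscribed angle that subtends the same arc.
Since the inscribed angle is 39°, the central angle = 2 × 39° = 78°.

78°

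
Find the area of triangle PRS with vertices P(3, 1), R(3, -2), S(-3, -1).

The Shoelace formula computes the area from vertex coordinates by summing cross products.
For vertices (3,1), (3,-2), (-3,-1):
Signed sum = 3*-2 - 3*1 + 3*-1 - -3*-2 + -3*1 - 3*-1
= -9 + -9 + 0 = -18
Area = (1/2)|-18| = 9.

9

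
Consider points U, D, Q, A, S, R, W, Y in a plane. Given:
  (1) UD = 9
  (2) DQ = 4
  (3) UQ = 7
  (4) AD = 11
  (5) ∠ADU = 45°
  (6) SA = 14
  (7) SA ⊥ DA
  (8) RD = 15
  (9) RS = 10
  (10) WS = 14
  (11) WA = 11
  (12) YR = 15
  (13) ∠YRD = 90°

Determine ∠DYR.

Step 1: By the law of cosines on triangle YRD: YD² = 15² + 15² − 2·15·15·cos(90°) = 450, so YD = 15·√2.
Step 2: By the inverse law of cosines on triangle DYR: cos(∠DYR) = ((15·√2)² + 15² − 15²) / (2·15·√2·15) = 450/636.4 = 0.7071, so ∠DYR = 45°.

Therefore, the measure of angle ∠DYR = 45°.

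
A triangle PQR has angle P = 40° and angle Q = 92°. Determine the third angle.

angle R = 180 - 40 - 92 = 48 degrees.

48 degrees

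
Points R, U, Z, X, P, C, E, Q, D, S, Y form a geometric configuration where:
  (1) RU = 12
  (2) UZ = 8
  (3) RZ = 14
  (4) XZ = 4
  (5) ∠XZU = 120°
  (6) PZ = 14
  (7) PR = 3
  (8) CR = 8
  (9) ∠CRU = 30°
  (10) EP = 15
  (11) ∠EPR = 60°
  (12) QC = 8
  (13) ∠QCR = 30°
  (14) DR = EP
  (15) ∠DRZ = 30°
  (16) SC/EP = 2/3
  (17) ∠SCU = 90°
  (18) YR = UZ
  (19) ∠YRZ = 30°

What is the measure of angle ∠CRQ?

Step 1: By the law of cosines on triangle RCQ: RQ² = 8² + 8² − 2·8·8·cos(30°) = 17.15, so RQ ≈ 4.14.
Step 2: By the inverse law of cosines on triangle CRQ: cos(∠CRQ) = (8² + 4.14² − 8²) / (2·8·4.14) = 17.15/66.26 = 0.2588, so ∠CRQ = 75°.

Therefore, the measure of angle ∠CRQ = 75°.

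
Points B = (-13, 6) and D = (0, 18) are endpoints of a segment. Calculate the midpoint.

The midpoint is the point halfway along the segment.
Move half the horizontal distance: -13 + (0 - -13)/2 = -13 + 13/2 = -13/2
Move half the vertical distance: 6 + (18 - 6)/2 = 6 + 12/2 = 12
Midpoint = (-13/2, 12)

(-13/2, 12)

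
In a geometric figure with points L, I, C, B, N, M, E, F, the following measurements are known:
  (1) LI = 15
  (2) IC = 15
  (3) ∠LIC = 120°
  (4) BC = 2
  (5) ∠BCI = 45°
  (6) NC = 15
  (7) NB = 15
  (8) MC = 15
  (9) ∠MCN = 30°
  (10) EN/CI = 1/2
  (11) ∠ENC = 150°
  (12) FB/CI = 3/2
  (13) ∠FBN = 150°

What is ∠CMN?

Step 1: By the law of cosines on triangle MCN: MN² = 15² + 15² − 2·15·15·cos(30°) = 60.29, so MN ≈ 7.76.
Step 2: By the inverse law of cosines on triangle CMN: cos(∠CMN) = (15² + 7.76² − 15²) / (2·15·7.76) = 60.29/232.94 = 0.2588, so ∠CMN = 75°.

Therefore, the measure of angle ∠CMN = 75°.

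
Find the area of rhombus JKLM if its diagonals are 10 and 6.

Area = (10 * 6) / 2 = 60 / 2 = 30

30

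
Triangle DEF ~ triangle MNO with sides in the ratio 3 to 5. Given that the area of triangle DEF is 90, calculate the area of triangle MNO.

For similar figures, the area ratio equals the square of the side ratio.
Side ratio (DEF to MNO) = 3:5, so area ratio = 3^2:5^2 = 9:25.
If the area of DEF is 90, then the area of MNO = 90 * (25/9) = 250.

250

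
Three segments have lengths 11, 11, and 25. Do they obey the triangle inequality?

Check the triangle inequality: 11 + 11 = 22 ≤ 25.
Since the sum of two sides does not exceed the third, no triangle can be formed.

No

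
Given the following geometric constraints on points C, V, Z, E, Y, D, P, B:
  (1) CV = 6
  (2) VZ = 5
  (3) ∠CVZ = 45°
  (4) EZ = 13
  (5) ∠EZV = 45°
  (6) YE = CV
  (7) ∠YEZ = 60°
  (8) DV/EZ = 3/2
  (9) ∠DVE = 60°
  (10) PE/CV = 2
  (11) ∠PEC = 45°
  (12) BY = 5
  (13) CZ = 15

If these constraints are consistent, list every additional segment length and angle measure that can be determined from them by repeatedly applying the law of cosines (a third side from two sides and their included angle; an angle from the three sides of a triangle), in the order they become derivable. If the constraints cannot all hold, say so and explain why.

These constraints are not satisfiable: by the triangle inequality in triangle VCZ, (1) CV = 6 and (2) VZ = 5 force CZ ≤ 6 + 5 = 11, but (13) says CZ = 15. No planar figure meets all of them, so nothing further can be derived.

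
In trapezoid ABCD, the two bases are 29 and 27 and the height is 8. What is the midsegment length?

The midsegment of a trapezoid = (base1 + base2) / 2
midsegment = (29 + 27) / 2
midsegment = 56 / 2
midsegment = 28

28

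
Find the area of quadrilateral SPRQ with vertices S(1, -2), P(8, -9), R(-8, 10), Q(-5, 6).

Using the Shoelace formula for a quadrilateral (vertices in order):
Area = (1/2)|sum of (x_i * y_(i+1) - x_(i+1) * y_i)|
Terms: (1*-9 - 8*-2) = 7, (8*10 - -8*-9) = 8, (-8*6 - -5*10) = 2, (-5*-2 - 1*6) = 4
Sum = 21
Area = (1/2)(21) = 21/2

21/2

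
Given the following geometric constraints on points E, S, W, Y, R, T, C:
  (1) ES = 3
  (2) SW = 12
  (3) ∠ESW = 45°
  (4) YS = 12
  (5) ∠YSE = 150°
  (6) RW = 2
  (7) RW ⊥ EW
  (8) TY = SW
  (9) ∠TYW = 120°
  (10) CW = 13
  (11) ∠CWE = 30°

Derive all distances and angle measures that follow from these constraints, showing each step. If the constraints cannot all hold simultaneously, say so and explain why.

The constraints are consistent.

From the given relations:
  TY = SW = 12

Step 1: From ES = 3, SW = 12, and ∠ESW = 45°, by the law of cosines:
  EW² = ES² + SW² - 2·ES·SW·cos(45°) = 9 + 144 - 50.91 = 102.1
  EW ≈ 10.1

Step 2: From ES = 3, SY = 12, and ∠ESY = 150°, by the law of cosines:
  EY² = ES² + SY² - 2·ES·SY·cos(150°) = 9 + 144 + 62.35 = 215.4
  EY ≈ 14.67

Step 3: From EW = 10.1, WR = 2, and ∠EWR = 90°, by the law of cosines:
  ER² = EW² + WR² - 2·EW·WR·cos(90°) = 102.1 + 4 - 0 = 106.1
  ER ≈ 10.3

Step 4: From EW = 10.1, WC = 13, and ∠EWC = 30°, by the law of cosines:
  EC² = EW² + WC² - 2·EW·WC·cos(30°) = 102.1 + 169 - 227.5 = 43.58
  EC ≈ 6.6

Step 5: From ES = 3, EW = 10.1, SW = 12, by the inverse law of cosines:
  cos(∠SEW) = (ES² + EW² - SW²) / (2·ES·EW)
  ∠SEW = 122.88°

Step 6: From ES = 3, EY = 14.67, SY = 12, by the inverse law of cosines:
  cos(∠SEY) = (ES² + EY² - SY²) / (2·ES·EY)
  ∠SEY = 24.13°

Step 7: From WE = 10.1, WS = 12, ES = 3, by the inverse law of cosines:
  cos(∠EWS) = (WE² + WS² - ES²) / (2·WE·WS)
  ∠EWS = 12.12°

Step 8: From YE = 14.67, YS = 12, ES = 3, by the inverse law of cosines:
  cos(∠EYS) = (YE² + YS² - ES²) / (2·YE·YS)
  ∠EYS = 5.87°

Step 9: From EC = 6.6, EW = 10.1, CW = 13, by the inverse law of cosines:
  cos(∠CEW) = (EC² + EW² - CW²) / (2·EC·EW)
  ∠CEW = 100.07°

Step 10: From ER = 10.3, EW = 10.1, RW = 2, by the inverse law of cosines:
  cos(∠REW) = (ER² + EW² - RW²) / (2·ER·EW)
  ∠REW = 11.2°

Step 11: From RE = 10.3, RW = 2, EW = 10.1, by the inverse law of cosines:
  cos(∠ERW) = (RE² + RW² - EW²) / (2·RE·RW)
  ∠ERW = 78.8°

Step 12: From CE = 6.6, CW = 13, EW = 10.1, by the inverse law of cosines:
  cos(∠ECW) = (CE² + CW² - EW²) / (2·CE·CW)
  ∠ECW = 49.93°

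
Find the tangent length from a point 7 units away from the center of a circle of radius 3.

tangent = √(d² - r²) = √(7² - 3²) = √(49 - 9) = √40 = 2*sqrt(10)

2*sqrt(10)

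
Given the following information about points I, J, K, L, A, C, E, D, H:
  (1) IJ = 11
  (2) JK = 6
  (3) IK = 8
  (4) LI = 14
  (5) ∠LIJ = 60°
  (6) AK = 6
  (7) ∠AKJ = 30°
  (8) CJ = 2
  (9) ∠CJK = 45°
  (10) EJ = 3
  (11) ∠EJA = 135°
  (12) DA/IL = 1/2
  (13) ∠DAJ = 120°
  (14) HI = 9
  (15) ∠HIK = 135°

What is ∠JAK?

Step 1: By the law of cosines on triangle AKJ: AJ² = 6² + 6² − 2·6·6·cos(30°) = 9.65, so AJ ≈ 3.11.
Step 2: By the inverse law of cosines on triangle JAK: cos(∠JAK) = (3.11² + 6² − 6²) / (2·3.11·6) = 9.65/37.27 = 0.2588, so ∠JAK = 75°.

Therefore, the measure of angle ∠JAK = 75°.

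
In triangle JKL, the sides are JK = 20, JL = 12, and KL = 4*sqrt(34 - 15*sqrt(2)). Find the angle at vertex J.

cos(J) = (20² + 12² - (4*sqrt(34 - 15*sqrt(2)))²) / (2 × 20 × 12) = sqrt(2)/2, so J = arccos(sqrt(2)/2) = 45°.

45°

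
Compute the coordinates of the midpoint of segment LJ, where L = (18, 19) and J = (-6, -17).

M = ((x₁ + x₂)/2, (y₁ + y₂)/2)
= ((18 + -6)/2, (19 + -17)/2)
= (12/2, 2/2) = (6, 1)

(6, 1)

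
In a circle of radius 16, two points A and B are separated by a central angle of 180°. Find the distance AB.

Chord length = 2r sin(θ/2)
= 2 × 16 × sin(180°/2)
= 2 × 16 × sin(90°)
= 32

32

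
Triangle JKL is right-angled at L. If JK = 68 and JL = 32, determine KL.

Rearranging the Pythagorean theorem to solve for the unknown leg:
leg^2 = hypotenuse^2 - known_leg^2 = 4624 - 1024 = 3600
leg = sqrt(3600) = 60.

60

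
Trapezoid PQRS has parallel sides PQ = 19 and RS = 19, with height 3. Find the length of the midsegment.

The midsegment (median) of a trapezoid connects the midpoints of the non-parallel sides.
Its length is the average of the two bases: (19 + 19) / 2 = 19.

19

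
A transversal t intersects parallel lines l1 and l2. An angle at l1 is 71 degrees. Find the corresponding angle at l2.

When a transversal crosses parallel lines, angles in the same position at each intersection are called corresponding angles.
These are always equal, so the answer is 71 degrees.

71 degrees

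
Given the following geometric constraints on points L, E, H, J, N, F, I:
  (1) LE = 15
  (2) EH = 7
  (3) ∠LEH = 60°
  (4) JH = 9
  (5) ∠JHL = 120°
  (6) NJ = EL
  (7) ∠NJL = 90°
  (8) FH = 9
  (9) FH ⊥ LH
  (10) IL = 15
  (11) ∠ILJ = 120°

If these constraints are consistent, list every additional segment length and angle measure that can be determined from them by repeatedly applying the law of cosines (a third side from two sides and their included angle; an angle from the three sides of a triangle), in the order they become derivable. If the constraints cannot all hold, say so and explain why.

The constraints are consistent. Derivable facts, in order:
After 1 step:
- LH = 13
After 2 steps:
- LF = 5·√10
- LJ ≈ 19.16
- ∠EHL = 92.2°
- ∠ELH = 27.8°
After 3 steps:
- JI ≈ 29.65
- LN = 4·√37
- ∠FLH = 34.7°
- ∠HFL = 55.3°
- ∠HJL = 35.99°
- ∠HLJ = 24.01°
After 4 steps:
- ∠IJL = 25.98°
- ∠JIL = 34.02°
- ∠JLN = 38.06°
- ∠JNL = 51.94°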